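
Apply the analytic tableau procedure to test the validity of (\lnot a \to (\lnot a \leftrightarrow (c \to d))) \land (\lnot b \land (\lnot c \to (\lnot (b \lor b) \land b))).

Assume the negation and expand:
Initial set: {\lnot ((\lnot a \to (\lnot a \leftrightarrow (c \to d))) \land (\lnot b \land (\lnot c \to (\lnot (b \lor b) \land b))))}.
\lnot ((\lnot a \to (\lnot a \leftrightarrow (c \to d))) \land (\lnot b \land (\lnot c \to (\lnot (b \lor b) \land b)))): β-rule — branch into \lnot (\lnot a \to (\lnot a \leftrightarrow (c \to d)))  //  \lnot (\lnot b \land (\lnot c \to (\lnot (b \lor b) \land b))).
  branch 1 (add \lnot (\lnot a \to (\lnot a \leftrightarrow (c \to d)))):
    \lnot (\lnot a \to (\lnot a \leftrightarrow (c \to d))): α-rule — add \lnot a, \lnot (\lnot a \leftrightarrow (c \to d)).
    \lnot (\lnot a \leftrightarrow (c \to d)): β-rule — branch into \lnot a, \lnot (c \to d)  //  \lnot \lnot a, (c \to d).
      branch 1.1 (add \lnot a, \lnot (c \to d)):
        \lnot (c \to d): α-rule — add c, \lnot d.
        ○ open, literals {a=0, c=1, d=0}.
      branch 1.2 (add \lnot \lnot a, (c \to d)):
        × closes — contains both a and \lnot a.
  branch 2 (add \lnot (\lnot b \land (\lnot c \to (\lnot (b \lor b) \land b)))):
    \lnot (\lnot b \land (\lnot c \to (\lnot (b \lor b) \land b))): β-rule — branch into \lnot \lnot b  //  \lnot (\lnot c \to (\lnot (b \lor b) \land b)).
      branch 2.1 (add \lnot \lnot b):
        ○ open, literals {b=1}.
      branch 2.2 (add \lnot (\lnot c \to (\lnot (b \lor b) \land b))):
        \lnot (\lnot c \to (\lnot (b \lor b) \land b)): α-rule — add \lnot c, \lnot (\lnot (b \lor b) \land b).
        \lnot (\lnot (b \lor b) \land b): β-rule — branch into \lnot \lnot (b \lor b)  //  \lnot b.
          branch 2.2.1 (add \lnot \lnot (b \lor b)):
            \lnot \lnot (b \lor b): β-rule — branch into b  //  b.
              branch 2.2.1.1 (add b):
                ○ open, literals {b=1, c=0}.
              branch 2.2.1.2 (add b):
                ○ open, literals {b=1, c=0}.
          branch 2.2.2 (add \lnot b):
            ○ open, literals {b=0, c=0}.
1 branch closed, 5 open.
An open branch gives a countermodel: a=0, c=1, d=0 (unmentioned atoms arbitrary); under it the original formula is false.

Not valid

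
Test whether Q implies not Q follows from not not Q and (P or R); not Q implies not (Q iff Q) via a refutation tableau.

No

Initial set: {(not not Q and (P or R)); (not Q implies not (Q iff Q)); not (Q implies not Q)}.
(not not Q and (P or R)): α-rule — add not not Q, (P or R).
not (Q implies not Q): α-rule — add Q, not not Q.
not not Q: drop double negation, giving Q.
(not Q implies not (Q iff Q)): β-rule — branch into not not Q  //  not (Q iff Q).
  branch 1 (add not not Q):
    (P or R): β-rule — branch into P  //  R.
      branch 1.1 (add P):
        ○ open, literals {P=T, Q=T}.
      branch 1.2 (add R):
        ○ open, literals {Q=T, R=T}.
  branch 2 (add not (Q iff Q)):
    (P or R): β-rule — branch into P  //  R.
      branch 2.1 (add P):
        not (Q iff Q): β-rule — branch into Q, not Q  //  not Q, Q.
          branch 2.1.1 (add Q, not Q):
            × closes — contains both Q and not Q.
          branch 2.1.2 (add not Q, Q):
            × closes — contains both Q and not Q.
      branch 2.2 (add R):
        not (Q iff Q): β-rule — branch into Q, not Q  //  not Q, Q.
          branch 2.2.1 (add Q, not Q):
            × closes — contains both Q and not Q.
          branch 2.2.2 (add not Q, Q):
            × closes — contains both Q and not Q.
4 branches closed, 2 open.
An open branch gives a countermodel: P=T, Q=T (unmentioned atoms arbitrary); the premises hold there but the conclusion fails.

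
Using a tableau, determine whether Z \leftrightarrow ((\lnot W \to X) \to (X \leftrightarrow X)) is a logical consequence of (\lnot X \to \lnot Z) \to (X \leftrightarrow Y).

Initial set: {((\lnot X \to \lnot Z) \to (X \leftrightarrow Y)); \lnot (Z \leftrightarrow ((\lnot W \to X) \to (X \leftrightarrow X)))}.
((\lnot X \to \lnot Z) \to (X \leftrightarrow Y)): β-rule — branch into \lnot (\lnot X \to \lnot Z)  //  (X \leftrightarrow Y).
  branch 1 (add \lnot (\lnot X \to \lnot Z)):
    \lnot (\lnot X \to \lnot Z): α-rule — add \lnot X, \lnot \lnot Z.
    \lnot (Z \leftrightarrow ((\lnot W \to X) \to (X \leftrightarrow X))): β-rule — branch into Z, \lnot ((\lnot W \to X) \to (X \leftrightarrow X))  //  \lnot Z, ((\lnot W \to X) \to (X \leftrightarrow X)).
      branch 1.1 (add Z, \lnot ((\lnot W \to X) \to (X \leftrightarrow X))):
        \lnot ((\lnot W \to X) \to (X \leftrightarrow X)): α-rule — add (\lnot W \to X), \lnot (X \leftrightarrow X).
        (\lnot W \to X): β-rule — branch into \lnot \lnot W  //  X.
          branch 1.1.1 (add \lnot \lnot W):
            \lnot (X \leftrightarrow X): β-rule — branch into X, \lnot X  //  \lnot X, X.
              branch 1.1.1.1 (add X, \lnot X):
                × closes — contains both X and \lnot X.
              branch 1.1.1.2 (add \lnot X, X):
                × closes — contains both X and \lnot X.
          branch 1.1.2 (add X):
            × closes — contains both X and \lnot X.
      branch 1.2 (add \lnot Z, ((\lnot W \to X) \to (X \leftrightarrow X))):
        × closes — contains both Z and \lnot Z.
  branch 2 (add (X \leftrightarrow Y)):
    \lnot (Z \leftrightarrow ((\lnot W \to X) \to (X \leftrightarrow X))): β-rule — branch into Z, \lnot ((\lnot W \to X) \to (X \leftrightarrow X))  //  \lnot Z, ((\lnot W \to X) \to (X \leftrightarrow X)).
      branch 2.1 (add Z, \lnot ((\lnot W \to X) \to (X \leftrightarrow X))):
        \lnot ((\lnot W \to X) \to (X \leftrightarrow X)): α-rule — add (\lnot W \to X), \lnot (X \leftrightarrow X).
        (X \leftrightarrow Y): β-rule — branch into X, Y  //  \lnot X, \lnot Y.
          branch 2.1.1 (add X, Y):
            (\lnot W \to X): β-rule — branch into \lnot \lnot W  //  X.
              branch 2.1.1.1 (add \lnot \lnot W):
                \lnot (X \leftrightarrow X): β-rule — branch into X, \lnot X  //  \lnot X, X.
                  branch 2.1.1.1.1 (add X, \lnot X):
                    × closes — contains both X and \lnot X.
                  branch 2.1.1.1.2 (add \lnot X, X):
                    × closes — contains both X and \lnot X.
              branch 2.1.1.2 (add X):
                \lnot (X \leftrightarrow X): β-rule — branch into X, \lnot X  //  \lnot X, X.
                  branch 2.1.1.2.1 (add X, \lnot X):
                    × closes — contains both X and \lnot X.
                  branch 2.1.1.2.2 (add \lnot X, X):
                    × closes — contains both X and \lnot X.
          branch 2.1.2 (add \lnot X, \lnot Y):
            (\lnot W \to X): β-rule — branch into \lnot \lnot W  //  X.
              branch 2.1.2.1 (add \lnot \lnot W):
                \lnot (X \leftrightarrow X): β-rule — branch into X, \lnot X  //  \lnot X, X.
                  branch 2.1.2.1.1 (add X, \lnot X):
                    × closes — contains both X and \lnot X.
                  branch 2.1.2.1.2 (add \lnot X, X):
                    × closes — contains both X and \lnot X.
              branch 2.1.2.2 (add X):
                × closes — contains both X and \lnot X.
      branch 2.2 (add \lnot Z, ((\lnot W \to X) \to (X \leftrightarrow X))):
        (X \leftrightarrow Y): β-rule — branch into X, Y  //  \lnot X, \lnot Y.
          branch 2.2.1 (add X, Y):
            ((\lnot W \to X) \to (X \leftrightarrow X)): β-rule — branch into \lnot (\lnot W \to X)  //  (X \leftrightarrow X).
              branch 2.2.1.1 (add \lnot (\lnot W \to X)):
                \lnot (\lnot W \to X): α-rule — add \lnot W, \lnot X.
                × closes — contains both X and \lnot X.
              branch 2.2.1.2 (add (X \leftrightarrow X)):
                (X \leftrightarrow X): β-rule — branch into X, X  //  \lnot X, \lnot X.
                  branch 2.2.1.2.1 (add X, X):
                    ○ open, literals {X=T, Y=T, Z=F}.
                  branch 2.2.1.2.2 (add \lnot X, \lnot X):
                    × closes — contains both X and \lnot X.
          branch 2.2.2 (add \lnot X, \lnot Y):
            ((\lnot W \to X) \to (X \leftrightarrow X)): β-rule — branch into \lnot (\lnot W \to X)  //  (X \leftrightarrow X).
              branch 2.2.2.1 (add \lnot (\lnot W \to X)):
                \lnot (\lnot W \to X): α-rule — add \lnot W, \lnot X.
                ○ open, literals {W=F, X=F, Y=F, Z=F}.
              branch 2.2.2.2 (add (X \leftrightarrow X)):
                (X \leftrightarrow X): β-rule — branch into X, X  //  \lnot X, \lnot X.
                  branch 2.2.2.2.1 (add X, X):
                    × closes — contains both X and \lnot X.
                  branch 2.2.2.2.2 (add \lnot X, \lnot X):
                    ○ open, literals {X=F, Y=F, Z=F}.
14 branches closed, 3 open.
An open branch gives a countermodel: X=T, Y=T, Z=F (unmentioned atoms arbitrary); the premises hold there but the conclusion fails.

No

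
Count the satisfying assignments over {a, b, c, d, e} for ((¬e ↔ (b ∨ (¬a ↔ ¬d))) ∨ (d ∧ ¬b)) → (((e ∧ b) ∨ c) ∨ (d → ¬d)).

Initial set: {(((¬e ↔ (b ∨ (¬a ↔ ¬d))) ∨ (d ∧ ¬b)) → (((e ∧ b) ∨ c) ∨ (d → ¬d)))}.
(((¬e ↔ (b ∨ (¬a ↔ ¬d))) ∨ (d ∧ ¬b)) → (((e ∧ b) ∨ c) ∨ (d → ¬d))): β-rule — branch into ¬((¬e ↔ (b ∨ (¬a ↔ ¬d))) ∨ (d ∧ ¬b))  //  (((e ∧ b) ∨ c) ∨ (d → ¬d)).
  branch 1 (add ¬((¬e ↔ (b ∨ (¬a ↔ ¬d))) ∨ (d ∧ ¬b))):
    ¬((¬e ↔ (b ∨ (¬a ↔ ¬d))) ∨ (d ∧ ¬b)): α-rule — add ¬(¬e ↔ (b ∨ (¬a ↔ ¬d))), ¬(d ∧ ¬b).
    ¬(¬e ↔ (b ∨ (¬a ↔ ¬d))): β-rule — branch into ¬e, ¬(b ∨ (¬a ↔ ¬d))  //  ¬¬e, (b ∨ (¬a ↔ ¬d)).
      branch 1.1 (add ¬e, ¬(b ∨ (¬a ↔ ¬d))):
        ¬(b ∨ (¬a ↔ ¬d)): α-rule — add ¬b, ¬(¬a ↔ ¬d).
        ¬(d ∧ ¬b): β-rule — branch into ¬d  //  ¬¬b.
          branch 1.1.1 (add ¬d):
            ¬(¬a ↔ ¬d): β-rule — branch into ¬a, ¬¬d  //  ¬¬a, ¬d.
              branch 1.1.1.1 (add ¬a, ¬¬d):
                × closes — contains both d and ¬d.
              branch 1.1.1.2 (add ¬¬a, ¬d):
                ○ open, literals {a=true, b=false, d=false, e=false}.
          branch 1.1.2 (add ¬¬b):
            × closes — contains both b and ¬b.
      branch 1.2 (add ¬¬e, (b ∨ (¬a ↔ ¬d))):
        ¬(d ∧ ¬b): β-rule — branch into ¬d  //  ¬¬b.
          branch 1.2.1 (add ¬d):
            (b ∨ (¬a ↔ ¬d)): β-rule — branch into b  //  (¬a ↔ ¬d).
              branch 1.2.1.1 (add b):
                ○ open, literals {b=true, d=false, e=true}.
              branch 1.2.1.2 (add (¬a ↔ ¬d)):
                (¬a ↔ ¬d): β-rule — branch into ¬a, ¬d  //  ¬¬a, ¬¬d.
                  branch 1.2.1.2.1 (add ¬a, ¬d):
                    ○ open, literals {a=false, d=false, e=true}.
                  branch 1.2.1.2.2 (add ¬¬a, ¬¬d):
                    × closes — contains both d and ¬d.
          branch 1.2.2 (add ¬¬b):
            (b ∨ (¬a ↔ ¬d)): β-rule — branch into b  //  (¬a ↔ ¬d).
              branch 1.2.2.1 (add b):
                ○ open, literals {b=true, e=true}.
              branch 1.2.2.2 (add (¬a ↔ ¬d)):
                (¬a ↔ ¬d): β-rule — branch into ¬a, ¬d  //  ¬¬a, ¬¬d.
                  branch 1.2.2.2.1 (add ¬a, ¬d):
                    ○ open, literals {a=false, b=true, d=false, e=true}.
                  branch 1.2.2.2.2 (add ¬¬a, ¬¬d):
                    ○ open, literals {a=true, b=true, d=true, e=true}.
  branch 2 (add (((e ∧ b) ∨ c) ∨ (d → ¬d))):
    (((e ∧ b) ∨ c) ∨ (d → ¬d)): β-rule — branch into ((e ∧ b) ∨ c)  //  (d → ¬d).
      branch 2.1 (add ((e ∧ b) ∨ c)):
        ((e ∧ b) ∨ c): β-rule — branch into (e ∧ b)  //  c.
          branch 2.1.1 (add (e ∧ b)):
            (e ∧ b): α-rule — add e, b.
            ○ open, literals {b=true, e=true}.
          branch 2.1.2 (add c):
            ○ open, literals {c=true}.
      branch 2.2 (add (d → ¬d)):
        (d → ¬d): β-rule — branch into ¬d  //  ¬d.
          branch 2.2.1 (add ¬d):
            ○ open, literals {d=false}.
          branch 2.2.2 (add ¬d):
            ○ open, literals {d=false}.
3 branches closed, 10 open.
Each open branch fixes some atoms; the unmentioned ones are free. Counting distinct full assignments: branch {a=true, b=false, d=false, e=false} (c) contributes 2 new; branch {b=true, d=false, e=true} (a, c) contributes 4 new; branch {a=false, d=false, e=true} (b, c) contributes 2 new; branch {b=true, e=true} (a, c, d) contributes 4 new; branch {a=false, b=true, d=false, e=true} (c) contributes 0 new; branch {a=true, b=true, d=true, e=true} (c) contributes 0 new; branch {b=true, e=true} (a, c, d) contributes 0 new; branch {c=true} (a, b, d, e) contributes 10 new; branch {d=false} (a, b, c, e) contributes 4 new; branch {d=false} (a, b, c, e) contributes 0 new. Total: 26.

26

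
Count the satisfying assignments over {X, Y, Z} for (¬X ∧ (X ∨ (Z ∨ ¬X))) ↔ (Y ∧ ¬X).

6

Initial set: {((¬X ∧ (X ∨ (Z ∨ ¬X))) ↔ (Y ∧ ¬X))}.
((¬X ∧ (X ∨ (Z ∨ ¬X))) ↔ (Y ∧ ¬X)): β-rule — branch into (¬X ∧ (X ∨ (Z ∨ ¬X))), (Y ∧ ¬X)  //  ¬(¬X ∧ (X ∨ (Z ∨ ¬X))), ¬(Y ∧ ¬X).
  branch 1 (add (¬X ∧ (X ∨ (Z ∨ ¬X))), (Y ∧ ¬X)):
    (¬X ∧ (X ∨ (Z ∨ ¬X))): α-rule — add ¬X, (X ∨ (Z ∨ ¬X)).
    (Y ∧ ¬X): α-rule — add Y, ¬X.
    (X ∨ (Z ∨ ¬X)): β-rule — branch into X  //  (Z ∨ ¬X).
      branch 1.1 (add X):
        × closes — contains both X and ¬X.
      branch 1.2 (add (Z ∨ ¬X)):
        (Z ∨ ¬X): β-rule — branch into Z  //  ¬X.
          branch 1.2.1 (add Z):
            ○ open, literals {X=false, Y=true, Z=true}.
          branch 1.2.2 (add ¬X):
            ○ open, literals {X=false, Y=true}.
  branch 2 (add ¬(¬X ∧ (X ∨ (Z ∨ ¬X))), ¬(Y ∧ ¬X)):
    ¬(¬X ∧ (X ∨ (Z ∨ ¬X))): β-rule — branch into ¬¬X  //  ¬(X ∨ (Z ∨ ¬X)).
      branch 2.1 (add ¬¬X):
        ¬(Y ∧ ¬X): β-rule — branch into ¬Y  //  ¬¬X.
          branch 2.1.1 (add ¬Y):
            ○ open, literals {X=true, Y=false}.
          branch 2.1.2 (add ¬¬X):
            ○ open, literals {X=true}.
      branch 2.2 (add ¬(X ∨ (Z ∨ ¬X))):
        ¬(X ∨ (Z ∨ ¬X)): α-rule — add ¬X, ¬(Z ∨ ¬X).
        ¬(Z ∨ ¬X): α-rule — add ¬Z, ¬¬X.
        × closes — contains both X and ¬X.
2 branches closed, 4 open.
Each open branch fixes some atoms; the unmentioned ones are free. Counting distinct full assignments: branch {X=false, Y=true, Z=true} (none free) contributes 1 new; branch {X=false, Y=true} (Z) contributes 1 new; branch {X=true, Y=false} (Z) contributes 2 new; branch {X=true} (Y, Z) contributes 2 new. Total: 6.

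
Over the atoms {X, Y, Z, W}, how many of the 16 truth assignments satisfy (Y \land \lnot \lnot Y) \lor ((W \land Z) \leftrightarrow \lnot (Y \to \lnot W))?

Initial set: {((Y \land \lnot \lnot Y) \lor ((W \land Z) \leftrightarrow \lnot (Y \to \lnot W)))}.
((Y \land \lnot \lnot Y) \lor ((W \land Z) \leftrightarrow \lnot (Y \to \lnot W))): β-rule — branch into (Y \land \lnot \lnot Y)  //  ((W \land Z) \leftrightarrow \lnot (Y \to \lnot W)).
  branch 1 (add (Y \land \lnot \lnot Y)):
    (Y \land \lnot \lnot Y): α-rule — add Y, \lnot \lnot Y.
    \lnot \lnot Y: drop double negation, giving Y.
    ○ open, literals {Y=T}.
  branch 2 (add ((W \land Z) \leftrightarrow \lnot (Y \to \lnot W))):
    ((W \land Z) \leftrightarrow \lnot (Y \to \lnot W)): β-rule — branch into (W \land Z), \lnot (Y \to \lnot W)  //  \lnot (W \land Z), \lnot \lnot (Y \to \lnot W).
      branch 2.1 (add (W \land Z), \lnot (Y \to \lnot W)):
        (W \land Z): α-rule — add W, Z.
        \lnot (Y \to \lnot W): α-rule — add Y, \lnot \lnot W.
        ○ open, literals {W=T, Y=T, Z=T}.
      branch 2.2 (add \lnot (W \land Z), \lnot \lnot (Y \to \lnot W)):
        \lnot (W \land Z): β-rule — branch into \lnot W  //  \lnot Z.
          branch 2.2.1 (add \lnot W):
            \lnot \lnot (Y \to \lnot W): β-rule — branch into \lnot Y  //  \lnot W.
              branch 2.2.1.1 (add \lnot Y):
                ○ open, literals {W=F, Y=F}.
              branch 2.2.1.2 (add \lnot W):
                ○ open, literals {W=F}.
          branch 2.2.2 (add \lnot Z):
            \lnot \lnot (Y \to \lnot W): β-rule — branch into \lnot Y  //  \lnot W.
              branch 2.2.2.1 (add \lnot Y):
                ○ open, literals {Y=F, Z=F}.
              branch 2.2.2.2 (add \lnot W):
                ○ open, literals {W=F, Z=F}.
0 branches closed, 6 open.
Each open branch fixes some atoms; the unmentioned ones are free. Counting distinct full assignments: branch {Y=T} (X, Z, W) contributes 8 new; branch {W=T, Y=T, Z=T} (X) contributes 0 new; branch {W=F, Y=F} (X, Z) contributes 4 new; branch {W=F} (X, Y, Z) contributes 0 new; branch {Y=F, Z=F} (X, W) contributes 2 new; branch {W=F, Z=F} (X, Y) contributes 0 new. Total: 14.

14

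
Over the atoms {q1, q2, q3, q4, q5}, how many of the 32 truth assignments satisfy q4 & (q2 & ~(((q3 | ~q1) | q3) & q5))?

Initial set: {(q4 & (q2 & ~(((q3 | ~q1) | q3) & q5)))}.
(q4 & (q2 & ~(((q3 | ~q1) | q3) & q5))): α-rule — add q4, (q2 & ~(((q3 | ~q1) | q3) & q5)).
(q2 & ~(((q3 | ~q1) | q3) & q5)): α-rule — add q2, ~(((q3 | ~q1) | q3) & q5).
~(((q3 | ~q1) | q3) & q5): β-rule — branch into ~((q3 | ~q1) | q3)  //  ~q5.
  branch 1 (add ~((q3 | ~q1) | q3)):
    ~((q3 | ~q1) | q3): α-rule — add ~(q3 | ~q1), ~q3.
    ~(q3 | ~q1): α-rule — add ~q3, ~~q1.
    ○ open, literals {q1=1, q2=1, q3=0, q4=1}.
  branch 2 (add ~q5):
    ○ open, literals {q2=1, q4=1, q5=0}.
0 branches closed, 2 open.
Each open branch fixes some atoms; the unmentioned ones are free. Counting distinct full assignments: branch {q1=1, q2=1, q3=0, q4=1} (q5) contributes 2 new; branch {q2=1, q4=1, q5=0} (q1, q3) contributes 3 new. Total: 5.

5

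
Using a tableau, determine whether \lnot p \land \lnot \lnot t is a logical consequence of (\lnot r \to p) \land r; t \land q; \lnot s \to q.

Initial set: {T ((\lnot r \to p) \land r); T (t \land q); T (\lnot s \to q); F (\lnot p \land \lnot \lnot t)}.
T ((\lnot r \to p) \land r): α-rule — add T (\lnot r \to p), T r.
T (t \land q): α-rule — add T t, T q.
T (\lnot s \to q): β-rule — branch into F \lnot s  //  T q.
  branch 1 (add F \lnot s):
    F (\lnot p \land \lnot \lnot t): β-rule — branch into F \lnot p  //  F \lnot \lnot t.
      branch 1.1 (add F \lnot p):
        T (\lnot r \to p): β-rule — branch into F \lnot r  //  T p.
          branch 1.1.1 (add F \lnot r):
            ○ open, literals {p=1, q=1, r=1, s=1, t=1}.
          branch 1.1.2 (add T p):
            ○ open, literals {p=1, q=1, r=1, s=1, t=1}.
      branch 1.2 (add F \lnot \lnot t):
        F \lnot \lnot t: drop double negation, giving F t.
        × closes — contains both t and \lnot t.
  branch 2 (add T q):
    F (\lnot p \land \lnot \lnot t): β-rule — branch into F \lnot p  //  F \lnot \lnot t.
      branch 2.1 (add F \lnot p):
        T (\lnot r \to p): β-rule — branch into F \lnot r  //  T p.
          branch 2.1.1 (add F \lnot r):
            ○ open, literals {p=1, q=1, r=1, t=1}.
          branch 2.1.2 (add T p):
            ○ open, literals {p=1, q=1, r=1, t=1}.
      branch 2.2 (add F \lnot \lnot t):
        F \lnot \lnot t: drop double negation, giving F t.
        × closes — contains both t and \lnot t.
2 branches closed, 4 open.
An open branch gives a countermodel: p=1, q=1, r=1, s=1, t=1 (unmentioned atoms arbitrary); the premises hold there but the conclusion fails.

No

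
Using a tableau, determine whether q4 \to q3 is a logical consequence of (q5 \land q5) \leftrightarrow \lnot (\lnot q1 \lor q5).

No

Initial set: {((q5 \land q5) \leftrightarrow \lnot (\lnot q1 \lor q5)); \lnot (q4 \to q3)}.
\lnot (q4 \to q3): α-rule — add q4, \lnot q3.
((q5 \land q5) \leftrightarrow \lnot (\lnot q1 \lor q5)): β-rule — branch into (q5 \land q5), \lnot (\lnot q1 \lor q5)  //  \lnot (q5 \land q5), \lnot \lnot (\lnot q1 \lor q5).
  branch 1 (add (q5 \land q5), \lnot (\lnot q1 \lor q5)):
    (q5 \land q5): α-rule — add q5, q5.
    \lnot (\lnot q1 \lor q5): α-rule — add \lnot \lnot q1, \lnot q5.
    × closes — contains both q5 and \lnot q5.
  branch 2 (add \lnot (q5 \land q5), \lnot \lnot (\lnot q1 \lor q5)):
    \lnot (q5 \land q5): β-rule — branch into \lnot q5  //  \lnot q5.
      branch 2.1 (add \lnot q5):
        \lnot \lnot (\lnot q1 \lor q5): β-rule — branch into \lnot q1  //  q5.
          branch 2.1.1 (add \lnot q1):
            ○ open, literals {q1=0, q3=0, q4=1, q5=0}.
          branch 2.1.2 (add q5):
            × closes — contains both q5 and \lnot q5.
      branch 2.2 (add \lnot q5):
        \lnot \lnot (\lnot q1 \lor q5): β-rule — branch into \lnot q1  //  q5.
          branch 2.2.1 (add \lnot q1):
            ○ open, literals {q1=0, q3=0, q4=1, q5=0}.
          branch 2.2.2 (add q5):
            × closes — contains both q5 and \lnot q5.
3 branches closed, 2 open.
An open branch gives a countermodel: q1=0, q3=0, q4=1, q5=0 (unmentioned atoms arbitrary); the premises hold there but the conclusion fails.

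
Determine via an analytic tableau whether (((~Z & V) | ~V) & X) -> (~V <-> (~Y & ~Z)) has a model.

Satisfiable

Initial set: {T ((((~Z & V) | ~V) & X) -> (~V <-> (~Y & ~Z)))}.
T ((((~Z & V) | ~V) & X) -> (~V <-> (~Y & ~Z))): β-rule — branch into F (((~Z & V) | ~V) & X)  //  T (~V <-> (~Y & ~Z)).
  branch 1 (add F (((~Z & V) | ~V) & X)):
    F (((~Z & V) | ~V) & X): β-rule — branch into F ((~Z & V) | ~V)  //  F X.
      branch 1.1 (add F ((~Z & V) | ~V)):
        F ((~Z & V) | ~V): α-rule — add F (~Z & V), F ~V.
        F (~Z & V): β-rule — branch into F ~Z  //  F V.
          branch 1.1.1 (add F ~Z):
            ○ open, literals {V=1, Z=1}.
          branch 1.1.2 (add F V):
            × closes — contains both V and ~V.
      branch 1.2 (add F X):
        ○ open, literals {X=0}.
  branch 2 (add T (~V <-> (~Y & ~Z))):
    T (~V <-> (~Y & ~Z)): β-rule — branch into T ~V, T (~Y & ~Z)  //  F ~V, F (~Y & ~Z).
      branch 2.1 (add T ~V, T (~Y & ~Z)):
        T (~Y & ~Z): α-rule — add T ~Y, T ~Z.
        ○ open, literals {V=0, Y=0, Z=0}.
      branch 2.2 (add F ~V, F (~Y & ~Z)):
        F (~Y & ~Z): β-rule — branch into F ~Y  //  F ~Z.
          branch 2.2.1 (add F ~Y):
            ○ open, literals {V=1, Y=1}.
          branch 2.2.2 (add F ~Z):
            ○ open, literals {V=1, Z=1}.
1 branch closed, 5 open.
An open branch gives a satisfying assignment: V=1, Z=1.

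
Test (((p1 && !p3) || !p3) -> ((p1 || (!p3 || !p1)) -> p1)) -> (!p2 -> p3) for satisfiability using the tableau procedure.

Satisfiable

Initial set: {((((p1 && !p3) || !p3) -> ((p1 || (!p3 || !p1)) -> p1)) -> (!p2 -> p3))}.
((((p1 && !p3) || !p3) -> ((p1 || (!p3 || !p1)) -> p1)) -> (!p2 -> p3)): β-rule — branch into !(((p1 && !p3) || !p3) -> ((p1 || (!p3 || !p1)) -> p1))  //  (!p2 -> p3).
  branch 1 (add !(((p1 && !p3) || !p3) -> ((p1 || (!p3 || !p1)) -> p1))):
    !(((p1 && !p3) || !p3) -> ((p1 || (!p3 || !p1)) -> p1)): α-rule — add ((p1 && !p3) || !p3), !((p1 || (!p3 || !p1)) -> p1).
    !((p1 || (!p3 || !p1)) -> p1): α-rule — add (p1 || (!p3 || !p1)), !p1.
    ((p1 && !p3) || !p3): β-rule — branch into (p1 && !p3)  //  !p3.
      branch 1.1 (add (p1 && !p3)):
        (p1 && !p3): α-rule — add p1, !p3.
        × closes — contains both p1 and !p1.
      branch 1.2 (add !p3):
        (p1 || (!p3 || !p1)): β-rule — branch into p1  //  (!p3 || !p1).
          branch 1.2.1 (add p1):
            × closes — contains both p1 and !p1.
          branch 1.2.2 (add (!p3 || !p1)):
            (!p3 || !p1): β-rule — branch into !p3  //  !p1.
              branch 1.2.2.1 (add !p3):
                ○ open, literals {p1=false, p3=false}.
              branch 1.2.2.2 (add !p1):
                ○ open, literals {p1=false, p3=false}.
  branch 2 (add (!p2 -> p3)):
    (!p2 -> p3): β-rule — branch into !!p2  //  p3.
      branch 2.1 (add !!p2):
        ○ open, literals {p2=true}.
      branch 2.2 (add p3):
        ○ open, literals {p3=true}.
2 branches closed, 4 open.
An open branch gives a satisfying assignment: p1=false, p3=false.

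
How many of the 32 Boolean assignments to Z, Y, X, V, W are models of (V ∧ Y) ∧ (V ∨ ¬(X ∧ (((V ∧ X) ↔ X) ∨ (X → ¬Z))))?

8

Initial set: {((V ∧ Y) ∧ (V ∨ ¬(X ∧ (((V ∧ X) ↔ X) ∨ (X → ¬Z)))))}.
((V ∧ Y) ∧ (V ∨ ¬(X ∧ (((V ∧ X) ↔ X) ∨ (X → ¬Z))))): α-rule — add (V ∧ Y), (V ∨ ¬(X ∧ (((V ∧ X) ↔ X) ∨ (X → ¬Z)))).
(V ∧ Y): α-rule — add V, Y.
(V ∨ ¬(X ∧ (((V ∧ X) ↔ X) ∨ (X → ¬Z)))): β-rule — branch into V  //  ¬(X ∧ (((V ∧ X) ↔ X) ∨ (X → ¬Z))).
  branch 1 (add V):
    ○ open, literals {V=true, Y=true}.
  branch 2 (add ¬(X ∧ (((V ∧ X) ↔ X) ∨ (X → ¬Z)))):
    ¬(X ∧ (((V ∧ X) ↔ X) ∨ (X → ¬Z))): β-rule — branch into ¬X  //  ¬(((V ∧ X) ↔ X) ∨ (X → ¬Z)).
      branch 2.1 (add ¬X):
        ○ open, literals {V=true, X=false, Y=true}.
      branch 2.2 (add ¬(((V ∧ X) ↔ X) ∨ (X → ¬Z))):
        ¬(((V ∧ X) ↔ X) ∨ (X → ¬Z)): α-rule — add ¬((V ∧ X) ↔ X), ¬(X → ¬Z).
        ¬(X → ¬Z): α-rule — add X, ¬¬Z.
        ¬((V ∧ X) ↔ X): β-rule — branch into (V ∧ X), ¬X  //  ¬(V ∧ X), X.
          branch 2.2.1 (add (V ∧ X), ¬X):
            × closes — contains both X and ¬X.
          branch 2.2.2 (add ¬(V ∧ X), X):
            ¬(V ∧ X): β-rule — branch into ¬V  //  ¬X.
              branch 2.2.2.1 (add ¬V):
                × closes — contains both V and ¬V.
              branch 2.2.2.2 (add ¬X):
                × closes — contains both X and ¬X.
3 branches closed, 2 open.
Each open branch fixes some atoms; the unmentioned ones are free. Counting distinct full assignments: branch {V=true, Y=true} (Z, X, W) contributes 8 new; branch {V=true, X=false, Y=true} (Z, W) contributes 0 new. Total: 8.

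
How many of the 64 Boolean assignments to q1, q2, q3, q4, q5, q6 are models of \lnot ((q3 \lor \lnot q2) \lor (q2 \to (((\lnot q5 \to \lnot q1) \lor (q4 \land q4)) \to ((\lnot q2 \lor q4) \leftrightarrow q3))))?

Initial set: {T \lnot ((q3 \lor \lnot q2) \lor (q2 \to (((\lnot q5 \to \lnot q1) \lor (q4 \land q4)) \to ((\lnot q2 \lor q4) \leftrightarrow q3))))}.
T \lnot ((q3 \lor \lnot q2) \lor (q2 \to (((\lnot q5 \to \lnot q1) \lor (q4 \land q4)) \to ((\lnot q2 \lor q4) \leftrightarrow q3)))): α-rule — add F (q3 \lor \lnot q2), F (q2 \to (((\lnot q5 \to \lnot q1) \lor (q4 \land q4)) \to ((\lnot q2 \lor q4) \leftrightarrow q3))).
F (q3 \lor \lnot q2): α-rule — add F q3, F \lnot q2.
F (q2 \to (((\lnot q5 \to \lnot q1) \lor (q4 \land q4)) \to ((\lnot q2 \lor q4) \leftrightarrow q3))): α-rule — add T q2, F (((\lnot q5 \to \lnot q1) \lor (q4 \land q4)) \to ((\lnot q2 \lor q4) \leftrightarrow q3)).
F (((\lnot q5 \to \lnot q1) \lor (q4 \land q4)) \to ((\lnot q2 \lor q4) \leftrightarrow q3)): α-rule — add T ((\lnot q5 \to \lnot q1) \lor (q4 \land q4)), F ((\lnot q2 \lor q4) \leftrightarrow q3).
T ((\lnot q5 \to \lnot q1) \lor (q4 \land q4)): β-rule — branch into T (\lnot q5 \to \lnot q1)  //  T (q4 \land q4).
  branch 1 (add T (\lnot q5 \to \lnot q1)):
    F ((\lnot q2 \lor q4) \leftrightarrow q3): β-rule — branch into T (\lnot q2 \lor q4), F q3  //  F (\lnot q2 \lor q4), T q3.
      branch 1.1 (add T (\lnot q2 \lor q4), F q3):
        T (\lnot q5 \to \lnot q1): β-rule — branch into F \lnot q5  //  T \lnot q1.
          branch 1.1.1 (add F \lnot q5):
            T (\lnot q2 \lor q4): β-rule — branch into T \lnot q2  //  T q4.
              branch 1.1.1.1 (add T \lnot q2):
                × closes — contains both q2 and \lnot q2.
              branch 1.1.1.2 (add T q4):
                ○ open, literals {q2=T, q3=F, q4=T, q5=T}.
          branch 1.1.2 (add T \lnot q1):
            T (\lnot q2 \lor q4): β-rule — branch into T \lnot q2  //  T q4.
              branch 1.1.2.1 (add T \lnot q2):
                × closes — contains both q2 and \lnot q2.
              branch 1.1.2.2 (add T q4):
                ○ open, literals {q1=F, q2=T, q3=F, q4=T}.
      branch 1.2 (add F (\lnot q2 \lor q4), T q3):
        × closes — contains both q3 and \lnot q3.
  branch 2 (add T (q4 \land q4)):
    T (q4 \land q4): α-rule — add T q4, T q4.
    F ((\lnot q2 \lor q4) \leftrightarrow q3): β-rule — branch into T (\lnot q2 \lor q4), F q3  //  F (\lnot q2 \lor q4), T q3.
      branch 2.1 (add T (\lnot q2 \lor q4), F q3):
        T (\lnot q2 \lor q4): β-rule — branch into T \lnot q2  //  T q4.
          branch 2.1.1 (add T \lnot q2):
            × closes — contains both q2 and \lnot q2.
          branch 2.1.2 (add T q4):
            ○ open, literals {q2=T, q3=F, q4=T}.
      branch 2.2 (add F (\lnot q2 \lor q4), T q3):
        × closes — contains both q3 and \lnot q3.
5 branches closed, 3 open.
Each open branch fixes some atoms; the unmentioned ones are free. Counting distinct full assignments: branch {q2=T, q3=F, q4=T, q5=T} (q1, q6) contributes 4 new; branch {q1=F, q2=T, q3=F, q4=T} (q5, q6) contributes 2 new; branch {q2=T, q3=F, q4=T} (q1, q5, q6) contributes 2 new. Total: 8.

8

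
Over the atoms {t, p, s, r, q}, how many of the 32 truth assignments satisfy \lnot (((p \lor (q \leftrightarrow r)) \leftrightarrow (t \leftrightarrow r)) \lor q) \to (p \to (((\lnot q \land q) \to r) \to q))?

28

Initial set: {(\lnot (((p \lor (q \leftrightarrow r)) \leftrightarrow (t \leftrightarrow r)) \lor q) \to (p \to (((\lnot q \land q) \to r) \to q)))}.
(\lnot (((p \lor (q \leftrightarrow r)) \leftrightarrow (t \leftrightarrow r)) \lor q) \to (p \to (((\lnot q \land q) \to r) \to q))): β-rule — branch into \lnot \lnot (((p \lor (q \leftrightarrow r)) \leftrightarrow (t \leftrightarrow r)) \lor q)  //  (p \to (((\lnot q \land q) \to r) \to q)).
  branch 1 (add \lnot \lnot (((p \lor (q \leftrightarrow r)) \leftrightarrow (t \leftrightarrow r)) \lor q)):
    \lnot \lnot (((p \lor (q \leftrightarrow r)) \leftrightarrow (t \leftrightarrow r)) \lor q): β-rule — branch into ((p \lor (q \leftrightarrow r)) \leftrightarrow (t \leftrightarrow r))  //  q.
      branch 1.1 (add ((p \lor (q \leftrightarrow r)) \leftrightarrow (t \leftrightarrow r))):
        ((p \lor (q \leftrightarrow r)) \leftrightarrow (t \leftrightarrow r)): β-rule — branch into (p \lor (q \leftrightarrow r)), (t \leftrightarrow r)  //  \lnot (p \lor (q \leftrightarrow r)), \lnot (t \leftrightarrow r).
          branch 1.1.1 (add (p \lor (q \leftrightarrow r)), (t \leftrightarrow r)):
            (p \lor (q \leftrightarrow r)): β-rule — branch into p  //  (q \leftrightarrow r).
              branch 1.1.1.1 (add p):
                (t \leftrightarrow r): β-rule — branch into t, r  //  \lnot t, \lnot r.
                  branch 1.1.1.1.1 (add t, r):
                    ○ open, literals {p=T, r=T, t=T}.
                  branch 1.1.1.1.2 (add \lnot t, \lnot r):
                    ○ open, literals {p=T, r=F, t=F}.
              branch 1.1.1.2 (add (q \leftrightarrow r)):
                (t \leftrightarrow r): β-rule — branch into t, r  //  \lnot t, \lnot r.
                  branch 1.1.1.2.1 (add t, r):
                    (q \leftrightarrow r): β-rule — branch into q, r  //  \lnot q, \lnot r.
                      branch 1.1.1.2.1.1 (add q, r):
                        ○ open, literals {q=T, r=T, t=T}.
                      branch 1.1.1.2.1.2 (add \lnot q, \lnot r):
                        × closes — contains both r and \lnot r.
                  branch 1.1.1.2.2 (add \lnot t, \lnot r):
                    (q \leftrightarrow r): β-rule — branch into q, r  //  \lnot q, \lnot r.
                      branch 1.1.1.2.2.1 (add q, r):
                        × closes — contains both r and \lnot r.
                      branch 1.1.1.2.2.2 (add \lnot q, \lnot r):
                        ○ open, literals {q=F, r=F, t=F}.
          branch 1.1.2 (add \lnot (p \lor (q \leftrightarrow r)), \lnot (t \leftrightarrow r)):
            \lnot (p \lor (q \leftrightarrow r)): α-rule — add \lnot p, \lnot (q \leftrightarrow r).
            \lnot (t \leftrightarrow r): β-rule — branch into t, \lnot r  //  \lnot t, r.
              branch 1.1.2.1 (add t, \lnot r):
                \lnot (q \leftrightarrow r): β-rule — branch into q, \lnot r  //  \lnot q, r.
                  branch 1.1.2.1.1 (add q, \lnot r):
                    ○ open, literals {p=F, q=T, r=F, t=T}.
                  branch 1.1.2.1.2 (add \lnot q, r):
                    × closes — contains both r and \lnot r.
              branch 1.1.2.2 (add \lnot t, r):
                \lnot (q \leftrightarrow r): β-rule — branch into q, \lnot r  //  \lnot q, r.
                  branch 1.1.2.2.1 (add q, \lnot r):
                    × closes — contains both r and \lnot r.
                  branch 1.1.2.2.2 (add \lnot q, r):
                    ○ open, literals {p=F, q=F, r=T, t=F}.
      branch 1.2 (add q):
        ○ open, literals {q=T}.
  branch 2 (add (p \to (((\lnot q \land q) \to r) \to q))):
    (p \to (((\lnot q \land q) \to r) \to q)): β-rule — branch into \lnot p  //  (((\lnot q \land q) \to r) \to q).
      branch 2.1 (add \lnot p):
        ○ open, literals {p=F}.
      branch 2.2 (add (((\lnot q \land q) \to r) \to q)):
        (((\lnot q \land q) \to r) \to q): β-rule — branch into \lnot ((\lnot q \land q) \to r)  //  q.
          branch 2.2.1 (add \lnot ((\lnot q \land q) \to r)):
            \lnot ((\lnot q \land q) \to r): α-rule — add (\lnot q \land q), \lnot r.
            (\lnot q \land q): α-rule — add \lnot q, q.
            × closes — contains both q and \lnot q.
          branch 2.2.2 (add q):
            ○ open, literals {q=T}.
5 branches closed, 9 open.
Each open branch fixes some atoms; the unmentioned ones are free. Counting distinct full assignments: branch {p=T, r=T, t=T} (s, q) contributes 4 new; branch {p=T, r=F, t=F} (s, q) contributes 4 new; branch {q=T, r=T, t=T} (p, s) contributes 2 new; branch {q=F, r=F, t=F} (p, s) contributes 2 new; branch {p=F, q=T, r=F, t=T} (s) contributes 2 new; branch {p=F, q=F, r=T, t=F} (s) contributes 2 new; branch {q=T} (t, p, s, r) contributes 8 new; branch {p=F} (t, s, r, q) contributes 4 new; branch {q=T} (t, p, s, r) contributes 0 new. Total: 28.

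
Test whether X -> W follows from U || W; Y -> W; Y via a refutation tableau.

Initial set: {(U || W); (Y -> W); Y; !(X -> W)}.
!(X -> W): α-rule — add X, !W.
(U || W): β-rule — branch into U  //  W.
  branch 1 (add U):
    (Y -> W): β-rule — branch into !Y  //  W.
      branch 1.1 (add !Y):
        × closes — contains both Y and !Y.
      branch 1.2 (add W):
        × closes — contains both W and !W.
  branch 2 (add W):
    × closes — contains both W and !W.
All 3 branches close.
Every branch closed, so the premises entail the conclusion.

Yes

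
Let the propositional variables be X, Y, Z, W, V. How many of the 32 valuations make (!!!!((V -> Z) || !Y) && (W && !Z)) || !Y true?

18

Initial set: {T ((!!!!((V -> Z) || !Y) && (W && !Z)) || !Y)}.
T ((!!!!((V -> Z) || !Y) && (W && !Z)) || !Y): β-rule — branch into T (!!!!((V -> Z) || !Y) && (W && !Z))  //  T !Y.
  branch 1 (add T (!!!!((V -> Z) || !Y) && (W && !Z))):
    T (!!!!((V -> Z) || !Y) && (W && !Z)): α-rule — add T !!!!((V -> Z) || !Y), T (W && !Z).
    T !!!!((V -> Z) || !Y): drop double negation, giving T !!((V -> Z) || !Y).
    T (W && !Z): α-rule — add T W, T !Z.
    T !!((V -> Z) || !Y): drop double negation, giving T ((V -> Z) || !Y).
    T ((V -> Z) || !Y): β-rule — branch into T (V -> Z)  //  T !Y.
      branch 1.1 (add T (V -> Z)):
        T (V -> Z): β-rule — branch into F V  //  T Z.
          branch 1.1.1 (add F V):
            ○ open, literals {V=false, W=true, Z=false}.
          branch 1.1.2 (add T Z):
            × closes — contains both Z and !Z.
      branch 1.2 (add T !Y):
        ○ open, literals {W=true, Y=false, Z=false}.
  branch 2 (add T !Y):
    ○ open, literals {Y=false}.
1 branch closed, 3 open.
Each open branch fixes some atoms; the unmentioned ones are free. Counting distinct full assignments: branch {V=false, W=true, Z=false} (X, Y) contributes 4 new; branch {W=true, Y=false, Z=false} (X, V) contributes 2 new; branch {Y=false} (X, Z, W, V) contributes 12 new. Total: 18.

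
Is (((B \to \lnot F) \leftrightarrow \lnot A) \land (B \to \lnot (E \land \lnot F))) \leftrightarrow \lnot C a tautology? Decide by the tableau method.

Not valid

Assume the negation and expand:
Initial set: {\lnot ((((B \to \lnot F) \leftrightarrow \lnot A) \land (B \to \lnot (E \land \lnot F))) \leftrightarrow \lnot C)}.
\lnot ((((B \to \lnot F) \leftrightarrow \lnot A) \land (B \to \lnot (E \land \lnot F))) \leftrightarrow \lnot C): β-rule — branch into (((B \to \lnot F) \leftrightarrow \lnot A) \land (B \to \lnot (E \land \lnot F))), \lnot \lnot C  //  \lnot (((B \to \lnot F) \leftrightarrow \lnot A) \land (B \to \lnot (E \land \lnot F))), \lnot C.
  branch 1 (add (((B \to \lnot F) \leftrightarrow \lnot A) \land (B \to \lnot (E \land \lnot F))), \lnot \lnot C):
    (((B \to \lnot F) \leftrightarrow \lnot A) \land (B \to \lnot (E \land \lnot F))): α-rule — add ((B \to \lnot F) \leftrightarrow \lnot A), (B \to \lnot (E \land \lnot F)).
    ((B \to \lnot F) \leftrightarrow \lnot A): β-rule — branch into (B \to \lnot F), \lnot A  //  \lnot (B \to \lnot F), \lnot \lnot A.
      branch 1.1 (add (B \to \lnot F), \lnot A):
        (B \to \lnot (E \land \lnot F)): β-rule — branch into \lnot B  //  \lnot (E \land \lnot F).
          branch 1.1.1 (add \lnot B):
            (B \to \lnot F): β-rule — branch into \lnot B  //  \lnot F.
              branch 1.1.1.1 (add \lnot B):
                ○ open, literals {A=false, B=false, C=true}.
              branch 1.1.1.2 (add \lnot F):
                ○ open, literals {A=false, B=false, C=true, F=false}.
          branch 1.1.2 (add \lnot (E \land \lnot F)):
            (B \to \lnot F): β-rule — branch into \lnot B  //  \lnot F.
              branch 1.1.2.1 (add \lnot B):
                \lnot (E \land \lnot F): β-rule — branch into \lnot E  //  \lnot \lnot F.
                  branch 1.1.2.1.1 (add \lnot E):
                    ○ open, literals {A=false, B=false, C=true, E=false}.
                  branch 1.1.2.1.2 (add \lnot \lnot F):
                    ○ open, literals {A=false, B=false, C=true, F=true}.
              branch 1.1.2.2 (add \lnot F):
                \lnot (E \land \lnot F): β-rule — branch into \lnot E  //  \lnot \lnot F.
                  branch 1.1.2.2.1 (add \lnot E):
                    ○ open, literals {A=false, C=true, E=false, F=false}.
                  branch 1.1.2.2.2 (add \lnot \lnot F):
                    × closes — contains both F and \lnot F.
      branch 1.2 (add \lnot (B \to \lnot F), \lnot \lnot A):
        \lnot (B \to \lnot F): α-rule — add B, \lnot \lnot F.
        (B \to \lnot (E \land \lnot F)): β-rule — branch into \lnot B  //  \lnot (E \land \lnot F).
          branch 1.2.1 (add \lnot B):
            × closes — contains both B and \lnot B.
          branch 1.2.2 (add \lnot (E \land \lnot F)):
            \lnot (E \land \lnot F): β-rule — branch into \lnot E  //  \lnot \lnot F.
              branch 1.2.2.1 (add \lnot E):
                ○ open, literals {A=true, B=true, C=true, E=false, F=true}.
              branch 1.2.2.2 (add \lnot \lnot F):
                ○ open, literals {A=true, B=true, C=true, F=true}.
  branch 2 (add \lnot (((B \to \lnot F) \leftrightarrow \lnot A) \land (B \to \lnot (E \land \lnot F))), \lnot C):
    \lnot (((B \to \lnot F) \leftrightarrow \lnot A) \land (B \to \lnot (E \land \lnot F))): β-rule — branch into \lnot ((B \to \lnot F) \leftrightarrow \lnot A)  //  \lnot (B \to \lnot (E \land \lnot F)).
      branch 2.1 (add \lnot ((B \to \lnot F) \leftrightarrow \lnot A)):
        \lnot ((B \to \lnot F) \leftrightarrow \lnot A): β-rule — branch into (B \to \lnot F), \lnot \lnot A  //  \lnot (B \to \lnot F), \lnot A.
          branch 2.1.1 (add (B \to \lnot F), \lnot \lnot A):
            (B \to \lnot F): β-rule — branch into \lnot B  //  \lnot F.
              branch 2.1.1.1 (add \lnot B):
                ○ open, literals {A=true, B=false, C=false}.
              branch 2.1.1.2 (add \lnot F):
                ○ open, literals {A=true, C=false, F=false}.
          branch 2.1.2 (add \lnot (B \to \lnot F), \lnot A):
            \lnot (B \to \lnot F): α-rule — add B, \lnot \lnot F.
            ○ open, literals {A=false, B=true, C=false, F=true}.
      branch 2.2 (add \lnot (B \to \lnot (E \land \lnot F))):
        \lnot (B \to \lnot (E \land \lnot F)): α-rule — add B, \lnot \lnot (E \land \lnot F).
        \lnot \lnot (E \land \lnot F): α-rule — add E, \lnot F.
        ○ open, literals {B=true, C=false, E=true, F=false}.
2 branches closed, 11 open.
An open branch gives a countermodel: A=false, B=false, C=true (unmentioned atoms arbitrary); under it the original formula is false.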